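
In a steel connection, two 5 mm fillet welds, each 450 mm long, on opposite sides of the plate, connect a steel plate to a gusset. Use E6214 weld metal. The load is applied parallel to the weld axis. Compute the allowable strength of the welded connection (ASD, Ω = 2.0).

R_n/Ω ≈ 592 kN

E62XX → F_EXX = 620 MPa.
Effective throat t_e = 0.707 × 5 = 3.535 mm.
Total length L = 900 mm; A_we = 3.535 × 900 = 3181 mm².
F_nw = 0.6 F_EXX = 0.6 × 620 = 372 MPa.
R_n = 372 × 3181 × 10⁻³ = 1184 kN; R_n/Ω = 1184/2.0 = 591.8 kN.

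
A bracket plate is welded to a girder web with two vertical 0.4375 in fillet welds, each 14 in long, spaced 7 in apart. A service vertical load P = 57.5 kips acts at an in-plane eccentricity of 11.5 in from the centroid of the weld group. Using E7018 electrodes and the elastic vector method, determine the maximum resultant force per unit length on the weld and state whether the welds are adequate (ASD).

E70XX → F_EXX = 70 ksi.
Total weld length L_w = 28 in. Treat welds as unit-width lines.
Polar moment about centroid: J = 2[d³/12 + d(b/2)²] = 2[14³/12 + 14×3.5²] = 800.3 in³.
Direct shear f_v = P/L_w = 57.5 / 28 = 2.054 kip/in (vertical).
Torsion M = P·e = 57.5 × 11.5 = 661.25 kip·in.
Critical point at (x, y) = (3.5, 7) from centroid. f_tx = M·y/J = 5.784 kip/in; f_ty = M·x/J = 2.892 kip/in.
Resultant f_max = √[f_tx² + (f_v + f_ty)²] = √[5.784² + (2.054 + 2.892)²] = 7.61 kip/in.
Capacity per unit length: r_n/Ω = (1/2.0) × 0.6 × 70 × (0.707 × 0.4375) = 6.496 kip/in.
7.61 > 6.496 → NOT adequate.

f_max ≈ 7.61 kip/in; NOT adequate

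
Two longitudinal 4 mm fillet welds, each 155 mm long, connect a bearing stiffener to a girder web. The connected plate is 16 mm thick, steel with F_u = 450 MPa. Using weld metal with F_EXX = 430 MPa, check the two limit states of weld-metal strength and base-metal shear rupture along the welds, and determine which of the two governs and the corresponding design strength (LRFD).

φR_n ≈ 170 kN (weld metal governs)

t_e = 0.707 × 4 = 2.828 mm; L = 310 mm.
Weld metal: φR_n = 0.75 × 0.6 × 430 × 2.828 × 310 × 10⁻³ = 169.6 kN.
Base metal (shear rupture): φR_n = 0.75 × 0.6 × 450 × 16 × 310 × 10⁻³ = 1004 kN.
Governing: weld metal.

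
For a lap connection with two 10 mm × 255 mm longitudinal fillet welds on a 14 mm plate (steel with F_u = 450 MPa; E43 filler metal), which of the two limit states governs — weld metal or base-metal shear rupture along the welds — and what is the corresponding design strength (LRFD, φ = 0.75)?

φR_n ≈ 698 kN (weld metal governs)

E43XX → F_EXX = 430 MPa.
t_e = 0.707 × 10 = 7.07 mm; L = 510 mm.
Weld metal: φR_n = 0.75 × 0.6 × 430 × 7.07 × 510 × 10⁻³ = 697.7 kN.
Base metal (shear rupture): φR_n = 0.75 × 0.6 × 450 × 14 × 510 × 10⁻³ = 1446 kN.
Governing: weld metal.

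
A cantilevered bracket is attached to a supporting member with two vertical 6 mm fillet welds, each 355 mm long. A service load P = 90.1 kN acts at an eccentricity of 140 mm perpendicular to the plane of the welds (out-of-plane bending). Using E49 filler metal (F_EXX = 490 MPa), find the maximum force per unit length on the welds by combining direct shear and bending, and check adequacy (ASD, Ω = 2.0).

f_max ≈ 326 N/mm; adequate

L_w = 2 × 355 = 710 mm; section modulus (unit throat) S = 2 × L²/6 = 42010 mm².
Direct shear f_v = P/L_w = 90.1×10³/710 = 126.9 N/mm.
Moment M = P × e = 90.1×10³ × 140 = 12614000 N·mm; bending f_b = M/S = 300.3 N/mm.
f_max = √(f_v² + f_b²) = √(126.9² + 300.3²) = 326 N/mm.
r_n/Ω = (1/2.0) × 0.6 × 490 × (0.707 × 6) = 623.6 N/mm → adequate.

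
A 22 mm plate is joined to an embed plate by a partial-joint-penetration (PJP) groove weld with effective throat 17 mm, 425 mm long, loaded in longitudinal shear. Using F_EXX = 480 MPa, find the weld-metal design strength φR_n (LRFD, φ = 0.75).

φR_n ≈ 1560 kN

Effective throat (given) t_e = 17 mm.
A_we = 17 × 425 = 7225 mm².
F_nw = 0.6 F_EXX = 288 MPa.
φR_n = 0.75 × 288 × 7225 × 10⁻³ = 1561 kN.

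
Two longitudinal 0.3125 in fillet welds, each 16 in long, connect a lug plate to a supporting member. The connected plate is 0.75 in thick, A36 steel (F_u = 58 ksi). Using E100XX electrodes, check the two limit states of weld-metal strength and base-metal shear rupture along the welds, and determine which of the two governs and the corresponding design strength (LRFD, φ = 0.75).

E100XX → F_EXX = 100 ksi.
t_e = 0.707 × 0.3125 = 0.2209 in; L = 32 in.
Weld metal: φR_n = 0.75 × 0.6 × 100 × 0.2209 × 32 = 318.1 kip.
Base metal (shear rupture): φR_n = 0.75 × 0.6 × 58 × 0.75 × 32 = 626.4 kip.
Governing: weld metal.

φR_n ≈ 318 kip (weld metal governs)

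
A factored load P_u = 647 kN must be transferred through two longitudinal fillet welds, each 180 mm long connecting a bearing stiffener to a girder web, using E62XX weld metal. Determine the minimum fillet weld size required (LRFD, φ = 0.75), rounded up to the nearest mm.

E62XX → F_EXX = 620 MPa.
Total weld length L = 360 mm.
Required throat t_e = P_u / (φ × 0.6 F_EXX × L) = 647 / (0.75 × 0.6 × 620 × 360 × 10⁻³) = 6.442 mm.
Required leg w = t_e / 0.707 = 9.111 mm → use 10 mm.

w = 10 mm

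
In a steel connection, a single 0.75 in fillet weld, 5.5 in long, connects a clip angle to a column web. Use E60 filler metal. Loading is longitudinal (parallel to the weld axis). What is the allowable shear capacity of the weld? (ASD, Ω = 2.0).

E60XX → F_EXX = 60 ksi.
Effective throat t_e = 0.707 × 0.75 = 0.5302 in.
Total length L = 5.5 in; A_we = 0.5302 × 5.5 = 2.916 in².
F_nw = 0.6 F_EXX = 0.6 × 60 = 36 ksi.
R_n = 36 × 2.916 = 105 kip; R_n/Ω = 105/2.0 = 52.49 kip.

R_n/Ω ≈ 52.5 kip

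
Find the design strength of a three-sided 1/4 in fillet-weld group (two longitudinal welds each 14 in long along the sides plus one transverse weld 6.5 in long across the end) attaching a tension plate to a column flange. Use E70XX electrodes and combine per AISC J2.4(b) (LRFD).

φR_n ≈ 192 kip

E70XX → F_EXX = 70 ksi.
t_e = 0.707 × 0.25 = 0.1767 in.
R_nwl = 0.6 × 70 × 0.1767 × 28 = 207.9 kip (longitudinal, 2 welds).
R_nwt = 0.6 × 70 × 0.1767 × 6.5 = 48.25 kip (transverse, base value).
(i) R_nwl + R_nwt = 256.1 kip; (ii) 0.85 R_nwl + 1.5 R_nwt = 249.1 kip.
R_n = max = 256.1 kip [governs: (i)]; φR_n = 192.1 kip.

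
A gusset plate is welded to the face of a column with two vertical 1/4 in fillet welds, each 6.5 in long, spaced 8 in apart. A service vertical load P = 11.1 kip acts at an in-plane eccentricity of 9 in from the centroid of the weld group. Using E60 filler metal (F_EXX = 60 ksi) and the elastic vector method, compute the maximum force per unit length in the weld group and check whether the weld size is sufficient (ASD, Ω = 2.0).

Total weld length L_w = 13 in. Treat welds as unit-width lines.
Polar moment about centroid: J = 2[d³/12 + d(b/2)²] = 2[6.5³/12 + 6.5×4²] = 253.8 in³.
Direct shear f_v = P/L_w = 11.1 / 13 = 0.8538 kip/in (vertical).
Torsion M = P·e = 11.1 × 9 = 99.9 kip·in.
Critical point at (x, y) = (4, 3.25) from centroid. f_tx = M·y/J = 1.279 kip/in; f_ty = M·x/J = 1.575 kip/in.
Resultant f_max = √[f_tx² + (f_v + f_ty)²] = √[1.279² + (0.8538 + 1.575)²] = 2.745 kip/in.
Capacity per unit length: r_n/Ω = (1/2.0) × 0.6 × 60 × (0.707 × 0.25) = 3.181 kip/in.
2.745 ≤ 3.181 → adequate.

f_max ≈ 2.74 kip/in; adequate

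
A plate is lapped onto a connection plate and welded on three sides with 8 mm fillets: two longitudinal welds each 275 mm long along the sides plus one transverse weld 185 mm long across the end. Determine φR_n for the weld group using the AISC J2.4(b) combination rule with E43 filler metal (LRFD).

φR_n ≈ 815 kN

E43XX → F_EXX = 430 MPa.
t_e = 0.707 × 8 = 5.656 mm.
R_nwl = 0.6 × 430 × 5.656 × 550 × 10⁻³ = 802.6 kN (longitudinal, 2 welds).
R_nwt = 0.6 × 430 × 5.656 × 185 × 10⁻³ = 270 kN (transverse, base value).
(i) R_nwl + R_nwt = 1073 kN; (ii) 0.85 R_nwl + 1.5 R_nwt = 1087 kN.
R_n = max = 1087 kN [governs: (ii)]; φR_n = 815.4 kN.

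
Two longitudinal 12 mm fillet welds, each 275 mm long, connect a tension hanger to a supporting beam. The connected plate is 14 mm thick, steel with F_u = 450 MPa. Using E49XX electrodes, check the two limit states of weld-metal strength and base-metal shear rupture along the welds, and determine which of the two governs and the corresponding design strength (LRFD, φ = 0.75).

E49XX → F_EXX = 490 MPa.
t_e = 0.707 × 12 = 8.484 mm; L = 550 mm.
Weld metal: φR_n = 0.75 × 0.6 × 490 × 8.484 × 550 × 10⁻³ = 1029 kN.
Base metal (shear rupture): φR_n = 0.75 × 0.6 × 450 × 14 × 550 × 10⁻³ = 1559 kN.
Governing: weld metal.

φR_n ≈ 1030 kN (weld metal governs)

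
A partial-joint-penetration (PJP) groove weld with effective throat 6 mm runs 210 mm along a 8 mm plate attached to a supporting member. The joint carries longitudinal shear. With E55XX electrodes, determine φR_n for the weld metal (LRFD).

E55XX → F_EXX = 550 MPa.
Effective throat (given) t_e = 6 mm.
A_we = 6 × 210 = 1260 mm².
F_nw = 0.6 F_EXX = 330 MPa.
φR_n = 0.75 × 330 × 1260 × 10⁻³ = 311.9 kN.

φR_n ≈ 312 kN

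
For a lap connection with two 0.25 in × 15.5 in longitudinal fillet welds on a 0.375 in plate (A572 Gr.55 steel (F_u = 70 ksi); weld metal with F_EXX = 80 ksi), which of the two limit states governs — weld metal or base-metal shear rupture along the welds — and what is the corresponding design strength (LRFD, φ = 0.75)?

t_e = 0.707 × 0.25 = 0.1767 in; L = 31 in.
Weld metal: φR_n = 0.75 × 0.6 × 80 × 0.1767 × 31 = 197.3 kip.
Base metal (shear rupture): φR_n = 0.75 × 0.6 × 70 × 0.375 × 31 = 366.2 kip.
Governing: weld metal.

φR_n ≈ 197 kip (weld metal governs)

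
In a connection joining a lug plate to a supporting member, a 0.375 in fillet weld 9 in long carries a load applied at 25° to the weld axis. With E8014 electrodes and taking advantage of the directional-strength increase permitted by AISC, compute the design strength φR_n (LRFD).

E80XX → F_EXX = 80 ksi.
t_e = 0.707 × 0.375 = 0.2651 in; A_we = 0.2651 × 9 = 2.386 in².
Directional factor: 1.0 + 0.5 sin^1.5(25°) = 1.137.
F_nw = 0.6 × 80 × 1.137 = 54.59 ksi.
φR_n = 0.75 × 54.59 × 2.386 = 97.7 kips.

φR_n ≈ 97.7 kips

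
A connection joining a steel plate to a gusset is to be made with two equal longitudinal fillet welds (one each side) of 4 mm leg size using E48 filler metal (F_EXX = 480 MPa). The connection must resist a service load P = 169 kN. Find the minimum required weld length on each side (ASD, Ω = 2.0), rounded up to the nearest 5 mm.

L = 210 mm on each side

Throat t_e = 0.707 × 4 = 2.828 mm.
r_n/Ω = (0.6 × 480 × 2.828) / 2.0 = 407.2 N/mm = 0.4072 kN/mm.
L_req = P / (r_n/Ω) = 169 / 0.4072 = 415 mm total.
Per side: 415 / 2 = 207.5 mm.
Round up → use L = 210 mm on each side.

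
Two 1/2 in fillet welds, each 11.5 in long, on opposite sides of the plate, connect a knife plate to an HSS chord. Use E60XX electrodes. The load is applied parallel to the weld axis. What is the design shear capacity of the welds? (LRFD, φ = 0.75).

φR_n ≈ 220 kips

E60XX → F_EXX = 60 ksi.
Effective throat t_e = 0.707 × 0.5 = 0.3535 in.
Total length L = 23 in; A_we = 0.3535 × 23 = 8.13 in².
F_nw = 0.6 F_EXX = 0.6 × 60 = 36 ksi.
φR_n = 0.75 × 36 × 8.13 = 219.5 kips.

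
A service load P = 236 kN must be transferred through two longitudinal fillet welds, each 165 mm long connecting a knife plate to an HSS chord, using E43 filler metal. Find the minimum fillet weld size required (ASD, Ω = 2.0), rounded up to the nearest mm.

w = 8 mm

E43XX → F_EXX = 430 MPa.
Total weld length L = 330 mm.
Required throat t_e = P × Ω / (0.6 F_EXX × L) = 236 × 2.0 / (0.6 × 430 × 330 × 10⁻³) = 5.544 mm.
Required leg w = t_e / 0.707 = 7.841 mm → use 8 mm.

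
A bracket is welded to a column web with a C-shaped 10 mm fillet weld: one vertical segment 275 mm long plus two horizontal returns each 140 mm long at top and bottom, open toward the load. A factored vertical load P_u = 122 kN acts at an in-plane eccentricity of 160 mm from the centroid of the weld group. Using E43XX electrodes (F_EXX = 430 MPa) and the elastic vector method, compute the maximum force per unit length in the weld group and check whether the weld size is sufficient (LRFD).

f_max ≈ 574 N/mm; adequate

Total weld length L_w = 555 mm. Treat welds as unit-width lines.
Centroid: x̄ = 2×140×70 / 555 = 35.32 mm from the vertical weld.
Polar moment about centroid: J = I_x + I_y = [275³/12 + 2×140×137.5²] + [275×35.32² + 2(140³/12 + 140×34.68²)] = 8164000 mm³.
Direct shear f_v = P/L_w = 122×10³ / 555 = 219.8 N/mm (vertical).
Torsion M = P·e = 122×10³ × 160 = 19520000 N·mm.
Critical point at (x, y) = (104.7, 137.5) from centroid. f_tx = M·y/J = 328.8 N/mm; f_ty = M·x/J = 250.3 N/mm.
Resultant f_max = √[f_tx² + (f_v + f_ty)²] = √[328.8² + (219.8 + 250.3)²] = 573.7 N/mm.
Capacity per unit length: φr_n = 0.75 × 0.6 × 430 × (0.707 × 10) = 1368 N/mm.
573.7 ≤ 1368 → adequate.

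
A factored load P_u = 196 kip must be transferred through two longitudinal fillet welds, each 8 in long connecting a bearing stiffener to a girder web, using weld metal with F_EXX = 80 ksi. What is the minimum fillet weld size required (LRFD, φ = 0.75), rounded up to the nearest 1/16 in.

Total weld length L = 16 in.
Required throat t_e = P_u / (φ × 0.6 F_EXX × L) = 196 / (0.75 × 0.6 × 80 × 16) = 0.3403 in.
Required leg w = t_e / 0.707 = 0.4813 in → use 1/2 in.

w = 1/2 in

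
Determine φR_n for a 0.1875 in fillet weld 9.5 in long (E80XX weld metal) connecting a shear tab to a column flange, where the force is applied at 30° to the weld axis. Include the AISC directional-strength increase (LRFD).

φR_n ≈ 53.4 kips

E80XX → F_EXX = 80 ksi.
t_e = 0.707 × 0.1875 = 0.1326 in; A_we = 0.1326 × 9.5 = 1.259 in².
Directional factor: 1.0 + 0.5 sin^1.5(30°) = 1.177.
F_nw = 0.6 × 80 × 1.177 = 56.49 ksi.
φR_n = 0.75 × 56.49 × 1.259 = 53.35 kips.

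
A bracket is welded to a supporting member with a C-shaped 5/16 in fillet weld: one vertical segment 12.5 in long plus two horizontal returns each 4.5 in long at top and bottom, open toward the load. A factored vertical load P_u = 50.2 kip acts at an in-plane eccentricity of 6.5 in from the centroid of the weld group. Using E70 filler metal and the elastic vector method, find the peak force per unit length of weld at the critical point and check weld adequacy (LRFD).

f_max ≈ 5.75 kip/in; adequate

E70XX → F_EXX = 70 ksi.
Total weld length L_w = 21.5 in. Treat welds as unit-width lines.
Centroid: x̄ = 2×4.5×2.25 / 21.5 = 0.9419 in from the vertical weld.
Polar moment about centroid: J = I_x + I_y = [12.5³/12 + 2×4.5×6.25²] + [12.5×0.9419² + 2(4.5³/12 + 4.5×1.308²)] = 556 in³.
Direct shear f_v = P/L_w = 50.2 / 21.5 = 2.335 kip/in (vertical).
Torsion M = P·e = 50.2 × 6.5 = 326.3 kip·in.
Critical point at (x, y) = (3.558, 6.25) from centroid. f_tx = M·y/J = 3.668 kip/in; f_ty = M·x/J = 2.088 kip/in.
Resultant f_max = √[f_tx² + (f_v + f_ty)²] = √[3.668² + (2.335 + 2.088)²] = 5.746 kip/in.
Capacity per unit length: φr_n = 0.75 × 0.6 × 70 × (0.707 × 0.3125) = 6.96 kip/in.
5.746 ≤ 6.96 → adequate.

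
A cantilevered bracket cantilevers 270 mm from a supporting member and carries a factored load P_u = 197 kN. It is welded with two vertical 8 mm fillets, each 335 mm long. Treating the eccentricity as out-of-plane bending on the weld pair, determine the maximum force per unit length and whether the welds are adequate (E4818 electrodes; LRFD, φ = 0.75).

E48XX → F_EXX = 480 MPa.
L_w = 2 × 335 = 670 mm; section modulus (unit throat) S = 2 × L²/6 = 37410 mm².
Direct shear f_v = P/L_w = 197×10³/670 = 294 N/mm.
Moment M = P × e = 197×10³ × 270 = 53190000 N·mm; bending f_b = M/S = 1422 N/mm.
f_max = √(f_v² + f_b²) = √(294² + 1422²) = 1452 N/mm.
φr_n = 0.75 × 0.6 × 480 × (0.707 × 8) = 1222 N/mm → NOT adequate.

f_max ≈ 1450 N/mm; NOT adequate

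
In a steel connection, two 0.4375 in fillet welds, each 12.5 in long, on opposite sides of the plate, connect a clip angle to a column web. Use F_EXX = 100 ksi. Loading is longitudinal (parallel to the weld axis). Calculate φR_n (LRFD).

Effective throat t_e = 0.707 × 0.4375 = 0.3093 in.
Total length L = 25 in; A_we = 0.3093 × 25 = 7.733 in².
F_nw = 0.6 F_EXX = 0.6 × 100 = 60 ksi.
φR_n = 0.75 × 60 × 7.733 = 348 kips.

φR_n ≈ 348 kips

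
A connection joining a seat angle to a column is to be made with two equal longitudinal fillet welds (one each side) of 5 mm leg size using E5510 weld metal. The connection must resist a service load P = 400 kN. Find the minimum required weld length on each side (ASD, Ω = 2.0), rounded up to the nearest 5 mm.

L = 345 mm on each side

E55XX → F_EXX = 550 MPa.
Throat t_e = 0.707 × 5 = 3.535 mm.
r_n/Ω = (0.6 × 550 × 3.535) / 2.0 = 583.3 N/mm = 0.5833 kN/mm.
L_req = P / (r_n/Ω) = 400 / 0.5833 = 685.8 mm total.
Per side: 685.8 / 2 = 342.9 mm.
Round up → use L = 345 mm on each side.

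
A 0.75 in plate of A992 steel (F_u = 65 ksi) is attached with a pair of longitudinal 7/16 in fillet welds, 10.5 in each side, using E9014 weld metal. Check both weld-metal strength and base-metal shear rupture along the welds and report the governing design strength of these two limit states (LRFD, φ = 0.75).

E90XX → F_EXX = 90 ksi.
t_e = 0.707 × 0.4375 = 0.3093 in; L = 21 in.
Weld metal: φR_n = 0.75 × 0.6 × 90 × 0.3093 × 21 = 263.1 kips.
Base metal (shear rupture): φR_n = 0.75 × 0.6 × 65 × 0.75 × 21 = 460.7 kips.
Governing: weld metal.

φR_n ≈ 263 kips (weld metal governs)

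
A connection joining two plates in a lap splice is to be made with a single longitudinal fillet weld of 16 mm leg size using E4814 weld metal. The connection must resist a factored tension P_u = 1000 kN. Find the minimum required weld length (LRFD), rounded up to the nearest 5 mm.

E48XX → F_EXX = 480 MPa.
Throat t_e = 0.707 × 16 = 11.31 mm.
φr_n = 0.75 × 0.6 × 480 × 11.31 × 10⁻³ = 2.443 kN/mm.
L_req = P_u / φr_n = 1000 / 2.443 = 409.3 mm total.
Round up → use L = 410 mm.

L = 410 mm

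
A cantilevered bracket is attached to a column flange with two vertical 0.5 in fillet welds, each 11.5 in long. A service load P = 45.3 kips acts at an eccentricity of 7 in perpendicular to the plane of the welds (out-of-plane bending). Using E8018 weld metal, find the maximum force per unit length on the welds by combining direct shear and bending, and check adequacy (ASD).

f_max ≈ 7.46 kip/in; adequate

E80XX → F_EXX = 80 ksi.
L_w = 2 × 11.5 = 23 in; section modulus (unit throat) S = 2 × L²/6 = 44.08 in².
Direct shear f_v = P/L_w = 45.3/23 = 1.97 kip/in.
Moment M = P × e = 45.3 × 7 = 317.1 kip·in; bending f_b = M/S = 7.193 kip/in.
f_max = √(f_v² + f_b²) = √(1.97² + 7.193²) = 7.458 kip/in.
r_n/Ω = (1/2.0) × 0.6 × 80 × (0.707 × 0.5) = 8.484 kip/in → adequate.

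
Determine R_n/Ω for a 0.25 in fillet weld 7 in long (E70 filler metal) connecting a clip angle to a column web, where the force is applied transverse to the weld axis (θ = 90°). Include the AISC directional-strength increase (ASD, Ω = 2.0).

E70XX → F_EXX = 70 ksi.
t_e = 0.707 × 0.25 = 0.1767 in; A_we = 0.1767 × 7 = 1.237 in².
Directional factor: 1.0 + 0.5 sin^1.5(90°) = 1.5.
F_nw = 0.6 × 70 × 1.5 = 63 ksi.
R_n/Ω = (63 × 1.237) / 2.0 = 38.97 kip.

R_n/Ω ≈ 39 kip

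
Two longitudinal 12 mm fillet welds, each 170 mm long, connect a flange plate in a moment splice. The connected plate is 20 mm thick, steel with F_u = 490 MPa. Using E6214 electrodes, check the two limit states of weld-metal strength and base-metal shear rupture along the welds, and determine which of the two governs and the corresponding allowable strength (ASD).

R_n/Ω ≈ 537 kN (weld metal governs)

E62XX → F_EXX = 620 MPa.
t_e = 0.707 × 12 = 8.484 mm; L = 340 mm.
Weld metal: R_n/Ω = (1/2.0) × 0.6 × 620 × 8.484 × 340 × 10⁻³ = 536.5 kN.
Base metal (shear rupture): R_n/Ω = (1/2.0) × 0.6 × 490 × 20 × 340 × 10⁻³ = 999.6 kN.
Governing: weld metal.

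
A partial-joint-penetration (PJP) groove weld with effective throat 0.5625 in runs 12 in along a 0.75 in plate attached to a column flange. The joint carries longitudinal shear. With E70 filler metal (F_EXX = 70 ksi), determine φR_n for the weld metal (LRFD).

φR_n ≈ 213 kips

Effective throat (given) t_e = 0.5625 in.
A_we = 0.5625 × 12 = 6.75 in².
F_nw = 0.6 F_EXX = 42 ksi.
φR_n = 0.75 × 42 × 6.75 = 212.6 kips.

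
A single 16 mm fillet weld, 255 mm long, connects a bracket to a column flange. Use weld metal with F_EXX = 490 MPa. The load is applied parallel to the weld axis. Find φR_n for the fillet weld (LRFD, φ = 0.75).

φR_n ≈ 636 kN

Effective throat t_e = 0.707 × 16 = 11.31 mm.
Total length L = 255 mm; A_we = 11.31 × 255 = 2885 mm².
F_nw = 0.6 F_EXX = 0.6 × 490 = 294 MPa.
φR_n = 0.75 × 294 × 2885 × 10⁻³ = 636 kN.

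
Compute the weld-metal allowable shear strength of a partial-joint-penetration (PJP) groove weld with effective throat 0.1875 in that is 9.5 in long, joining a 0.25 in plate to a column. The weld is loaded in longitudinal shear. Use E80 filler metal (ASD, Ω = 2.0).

E80XX → F_EXX = 80 ksi.
Effective throat (given) t_e = 0.1875 in.
A_we = 0.1875 × 9.5 = 1.781 in².
F_nw = 0.6 F_EXX = 48 ksi.
R_n/Ω = (48 × 1.781) / 2.0 = 42.75 kips.

R_n/Ω ≈ 42.8 kips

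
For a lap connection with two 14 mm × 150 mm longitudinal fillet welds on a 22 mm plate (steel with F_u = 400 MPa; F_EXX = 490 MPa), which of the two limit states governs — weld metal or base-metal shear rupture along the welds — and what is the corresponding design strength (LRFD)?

φR_n ≈ 655 kN (weld metal governs)

t_e = 0.707 × 14 = 9.898 mm; L = 300 mm.
Weld metal: φR_n = 0.75 × 0.6 × 490 × 9.898 × 300 × 10⁻³ = 654.8 kN.
Base metal (shear rupture): φR_n = 0.75 × 0.6 × 400 × 22 × 300 × 10⁻³ = 1188 kN.
Governing: weld metal.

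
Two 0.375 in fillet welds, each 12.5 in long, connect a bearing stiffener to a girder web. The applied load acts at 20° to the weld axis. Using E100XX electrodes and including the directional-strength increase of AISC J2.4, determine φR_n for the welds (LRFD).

φR_n ≈ 328 kip

E100XX → F_EXX = 100 ksi.
t_e = 0.707 × 0.375 = 0.2651 in; A_we = 0.2651 × 25 = 6.628 in².
Directional factor: 1.0 + 0.5 sin^1.5(20°) = 1.1.
F_nw = 0.6 × 100 × 1.1 = 66 ksi.
φR_n = 0.75 × 66 × 6.628 = 328.1 kip.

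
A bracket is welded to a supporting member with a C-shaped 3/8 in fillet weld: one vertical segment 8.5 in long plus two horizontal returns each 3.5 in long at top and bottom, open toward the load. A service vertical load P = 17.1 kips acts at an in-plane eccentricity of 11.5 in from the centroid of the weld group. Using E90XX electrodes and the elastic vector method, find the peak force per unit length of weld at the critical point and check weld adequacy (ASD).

E90XX → F_EXX = 90 ksi.
Total weld length L_w = 15.5 in. Treat welds as unit-width lines.
Centroid: x̄ = 2×3.5×1.75 / 15.5 = 0.7903 in from the vertical weld.
Polar moment about centroid: J = I_x + I_y = [8.5³/12 + 2×3.5×4.25²] + [8.5×0.7903² + 2(3.5³/12 + 3.5×0.9597²)] = 196.5 in³.
Direct shear f_v = P/L_w = 17.1 / 15.5 = 1.103 kip/in (vertical).
Torsion M = P·e = 17.1 × 11.5 = 196.65 kip·in.
Critical point at (x, y) = (2.71, 4.25) from centroid. f_tx = M·y/J = 4.253 kip/in; f_ty = M·x/J = 2.712 kip/in.
Resultant f_max = √[f_tx² + (f_v + f_ty)²] = √[4.253² + (1.103 + 2.712)²] = 5.713 kip/in.
Capacity per unit length: r_n/Ω = (1/2.0) × 0.6 × 90 × (0.707 × 0.375) = 7.158 kip/in.
5.713 ≤ 7.158 → adequate.

f_max ≈ 5.71 kip/in; adequate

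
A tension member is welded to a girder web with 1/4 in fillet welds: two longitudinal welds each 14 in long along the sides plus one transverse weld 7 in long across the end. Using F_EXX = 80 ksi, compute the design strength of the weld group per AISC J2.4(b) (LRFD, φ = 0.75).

φR_n ≈ 223 kip

t_e = 0.707 × 0.25 = 0.1767 in.
R_nwl = 0.6 × 80 × 0.1767 × 28 = 237.6 kip (longitudinal, 2 welds).
R_nwt = 0.6 × 80 × 0.1767 × 7 = 59.39 kip (transverse, base value).
(i) R_nwl + R_nwt = 296.9 kip; (ii) 0.85 R_nwl + 1.5 R_nwt = 291 kip.
R_n = max = 296.9 kip [governs: (i)]; φR_n = 222.7 kip.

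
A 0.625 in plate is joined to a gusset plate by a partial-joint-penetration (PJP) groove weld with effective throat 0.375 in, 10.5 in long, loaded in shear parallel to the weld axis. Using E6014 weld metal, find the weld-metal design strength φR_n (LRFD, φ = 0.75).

E60XX → F_EXX = 60 ksi.
Effective throat (given) t_e = 0.375 in.
A_we = 0.375 × 10.5 = 3.938 in².
F_nw = 0.6 F_EXX = 36 ksi.
φR_n = 0.75 × 36 × 3.938 = 106.3 kips.

φR_n ≈ 106 kips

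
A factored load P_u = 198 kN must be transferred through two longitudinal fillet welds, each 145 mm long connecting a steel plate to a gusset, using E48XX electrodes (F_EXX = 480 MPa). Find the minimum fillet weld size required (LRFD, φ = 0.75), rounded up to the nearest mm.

Total weld length L = 290 mm.
Required throat t_e = P_u / (φ × 0.6 F_EXX × L) = 198 / (0.75 × 0.6 × 480 × 290 × 10⁻³) = 3.161 mm.
Required leg w = t_e / 0.707 = 4.471 mm → use 5 mm.

w = 5 mm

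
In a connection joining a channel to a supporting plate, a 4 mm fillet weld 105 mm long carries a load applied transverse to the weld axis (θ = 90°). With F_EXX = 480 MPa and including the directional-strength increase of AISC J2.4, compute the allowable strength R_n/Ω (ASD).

R_n/Ω ≈ 64.1 kN

t_e = 0.707 × 4 = 2.828 mm; A_we = 2.828 × 105 = 296.9 mm².
Directional factor: 1.0 + 0.5 sin^1.5(90°) = 1.5.
F_nw = 0.6 × 480 × 1.5 = 432 MPa.
R_n/Ω = (432 × 296.9) / 2.0 × 10⁻³ = 64.14 kN.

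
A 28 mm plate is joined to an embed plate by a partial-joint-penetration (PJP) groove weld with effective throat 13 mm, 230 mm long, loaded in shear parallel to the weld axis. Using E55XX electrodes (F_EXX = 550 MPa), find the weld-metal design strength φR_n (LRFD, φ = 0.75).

φR_n ≈ 740 kN

Effective throat (given) t_e = 13 mm.
A_we = 13 × 230 = 2990 mm².
F_nw = 0.6 F_EXX = 330 MPa.
φR_n = 0.75 × 330 × 2990 × 10⁻³ = 740 kN.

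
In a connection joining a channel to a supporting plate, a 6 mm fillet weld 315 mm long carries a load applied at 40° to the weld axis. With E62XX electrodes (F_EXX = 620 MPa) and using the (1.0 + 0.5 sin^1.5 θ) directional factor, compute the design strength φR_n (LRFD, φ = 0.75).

φR_n ≈ 469 kN

t_e = 0.707 × 6 = 4.242 mm; A_we = 4.242 × 315 = 1336 mm².
Directional factor: 1.0 + 0.5 sin^1.5(40°) = 1.258.
F_nw = 0.6 × 620 × 1.258 = 467.9 MPa.
φR_n = 0.75 × 467.9 × 1336 × 10⁻³ = 468.9 kN.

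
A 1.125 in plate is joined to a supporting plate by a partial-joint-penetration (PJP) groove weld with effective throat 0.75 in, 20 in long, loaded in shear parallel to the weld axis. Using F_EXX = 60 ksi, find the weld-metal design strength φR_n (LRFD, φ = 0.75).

φR_n ≈ 405 kips

Effective throat (given) t_e = 0.75 in.
A_we = 0.75 × 20 = 15 in².
F_nw = 0.6 F_EXX = 36 ksi.
φR_n = 0.75 × 36 × 15 = 405 kips.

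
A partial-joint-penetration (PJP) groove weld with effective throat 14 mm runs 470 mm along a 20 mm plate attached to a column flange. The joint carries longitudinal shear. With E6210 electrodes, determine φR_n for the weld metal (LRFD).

E62XX → F_EXX = 620 MPa.
Effective throat (given) t_e = 14 mm.
A_we = 14 × 470 = 6580 mm².
F_nw = 0.6 F_EXX = 372 MPa.
φR_n = 0.75 × 372 × 6580 × 10⁻³ = 1836 kN.

φR_n ≈ 1840 kN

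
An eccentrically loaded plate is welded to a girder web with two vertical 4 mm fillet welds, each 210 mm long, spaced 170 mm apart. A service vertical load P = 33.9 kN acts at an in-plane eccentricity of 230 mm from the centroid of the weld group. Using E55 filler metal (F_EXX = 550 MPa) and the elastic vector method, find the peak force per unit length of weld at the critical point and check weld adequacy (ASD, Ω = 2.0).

f_max ≈ 288 N/mm; adequate

Total weld length L_w = 420 mm. Treat welds as unit-width lines.
Polar moment about centroid: J = 2[d³/12 + d(b/2)²] = 2[210³/12 + 210×85²] = 4578000 mm³.
Direct shear f_v = P/L_w = 33.9×10³ / 420 = 80.71 N/mm (vertical).
Torsion M = P·e = 33.9×10³ × 230 = 7797000 N·mm.
Critical point at (x, y) = (85, 105) from centroid. f_tx = M·y/J = 178.8 N/mm; f_ty = M·x/J = 144.8 N/mm.
Resultant f_max = √[f_tx² + (f_v + f_ty)²] = √[178.8² + (80.71 + 144.8)²] = 287.8 N/mm.
Capacity per unit length: r_n/Ω = (1/2.0) × 0.6 × 550 × (0.707 × 4) = 466.6 N/mm.
287.8 ≤ 466.6 → adequate.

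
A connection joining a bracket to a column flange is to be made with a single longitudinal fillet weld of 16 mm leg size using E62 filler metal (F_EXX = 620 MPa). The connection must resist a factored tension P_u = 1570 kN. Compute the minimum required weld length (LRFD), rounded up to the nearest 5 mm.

Throat t_e = 0.707 × 16 = 11.31 mm.
φr_n = 0.75 × 0.6 × 620 × 11.31 × 10⁻³ = 3.156 kN/mm.
L_req = P_u / φr_n = 1570 / 3.156 = 497.5 mm total.
Round up → use L = 500 mm.

L = 500 mm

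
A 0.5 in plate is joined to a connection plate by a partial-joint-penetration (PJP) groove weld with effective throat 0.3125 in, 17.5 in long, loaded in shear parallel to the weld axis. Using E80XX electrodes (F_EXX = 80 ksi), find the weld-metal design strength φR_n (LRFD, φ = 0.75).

φR_n ≈ 197 kips

Effective throat (given) t_e = 0.3125 in.
A_we = 0.3125 × 17.5 = 5.469 in².
F_nw = 0.6 F_EXX = 48 ksi.
φR_n = 0.75 × 48 × 5.469 = 196.9 kips.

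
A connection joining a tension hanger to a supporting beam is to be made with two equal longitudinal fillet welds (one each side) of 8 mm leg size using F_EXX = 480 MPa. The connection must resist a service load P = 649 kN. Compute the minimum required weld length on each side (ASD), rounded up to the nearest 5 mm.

Throat t_e = 0.707 × 8 = 5.656 mm.
r_n/Ω = (0.6 × 480 × 5.656) / 2.0 = 814.5 N/mm = 0.8145 kN/mm.
L_req = P / (r_n/Ω) = 649 / 0.8145 = 796.8 mm total.
Per side: 796.8 / 2 = 398.4 mm.
Round up → use L = 400 mm on each side.

L = 400 mm on each side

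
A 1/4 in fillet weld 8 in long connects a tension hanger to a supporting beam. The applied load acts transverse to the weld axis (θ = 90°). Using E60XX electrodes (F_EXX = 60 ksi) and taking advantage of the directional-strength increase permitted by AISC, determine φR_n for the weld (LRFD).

t_e = 0.707 × 0.25 = 0.1767 in; A_we = 0.1767 × 8 = 1.414 in².
Directional factor: 1.0 + 0.5 sin^1.5(90°) = 1.5.
F_nw = 0.6 × 60 × 1.5 = 54 ksi.
φR_n = 0.75 × 54 × 1.414 = 57.27 kips.

φR_n ≈ 57.3 kips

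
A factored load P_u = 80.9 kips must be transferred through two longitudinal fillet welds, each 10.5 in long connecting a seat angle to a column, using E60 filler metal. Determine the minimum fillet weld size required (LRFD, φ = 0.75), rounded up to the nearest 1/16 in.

w = 1/4 in

E60XX → F_EXX = 60 ksi.
Total weld length L = 21 in.
Required throat t_e = P_u / (φ × 0.6 F_EXX × L) = 80.9 / (0.75 × 0.6 × 60 × 21) = 0.1427 in.
Required leg w = t_e / 0.707 = 0.2018 in → use 1/4 in.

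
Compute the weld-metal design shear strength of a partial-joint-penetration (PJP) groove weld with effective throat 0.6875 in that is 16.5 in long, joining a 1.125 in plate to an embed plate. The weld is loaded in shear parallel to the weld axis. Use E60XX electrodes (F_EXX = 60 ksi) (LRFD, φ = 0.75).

Effective throat (given) t_e = 0.6875 in.
A_we = 0.6875 × 16.5 = 11.34 in².
F_nw = 0.6 F_EXX = 36 ksi.
φR_n = 0.75 × 36 × 11.34 = 306.3 kip.

φR_n ≈ 306 kip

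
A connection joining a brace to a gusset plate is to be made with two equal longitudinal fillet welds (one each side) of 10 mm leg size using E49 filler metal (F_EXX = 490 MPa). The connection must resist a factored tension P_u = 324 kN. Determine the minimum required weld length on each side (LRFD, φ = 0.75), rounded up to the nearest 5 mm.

Throat t_e = 0.707 × 10 = 7.07 mm.
φr_n = 0.75 × 0.6 × 490 × 7.07 × 10⁻³ = 1.559 kN/mm.
L_req = P_u / φr_n = 324 / 1.559 = 207.8 mm total.
Per side: 207.8 / 2 = 103.9 mm.
Round up → use L = 105 mm on each side.

L = 105 mm on each side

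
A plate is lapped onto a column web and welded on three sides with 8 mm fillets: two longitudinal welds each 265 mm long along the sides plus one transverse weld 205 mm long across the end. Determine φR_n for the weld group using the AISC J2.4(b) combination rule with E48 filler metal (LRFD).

E48XX → F_EXX = 480 MPa.
t_e = 0.707 × 8 = 5.656 mm.
R_nwl = 0.6 × 480 × 5.656 × 530 × 10⁻³ = 863.3 kN (longitudinal, 2 welds).
R_nwt = 0.6 × 480 × 5.656 × 205 × 10⁻³ = 333.9 kN (transverse, base value).
(i) R_nwl + R_nwt = 1197 kN; (ii) 0.85 R_nwl + 1.5 R_nwt = 1235 kN.
R_n = max = 1235 kN [governs: (ii)]; φR_n = 926 kN.

φR_n ≈ 926 kN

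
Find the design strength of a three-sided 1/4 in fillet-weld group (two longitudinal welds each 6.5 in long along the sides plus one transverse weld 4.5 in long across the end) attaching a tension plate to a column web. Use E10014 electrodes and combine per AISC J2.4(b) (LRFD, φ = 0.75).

E100XX → F_EXX = 100 ksi.
t_e = 0.707 × 0.25 = 0.1767 in.
R_nwl = 0.6 × 100 × 0.1767 × 13 = 137.9 kips (longitudinal, 2 welds).
R_nwt = 0.6 × 100 × 0.1767 × 4.5 = 47.72 kips (transverse, base value).
(i) R_nwl + R_nwt = 185.6 kips; (ii) 0.85 R_nwl + 1.5 R_nwt = 188.8 kips.
R_n = max = 188.8 kips [governs: (ii)]; φR_n = 141.6 kips.

φR_n ≈ 142 kips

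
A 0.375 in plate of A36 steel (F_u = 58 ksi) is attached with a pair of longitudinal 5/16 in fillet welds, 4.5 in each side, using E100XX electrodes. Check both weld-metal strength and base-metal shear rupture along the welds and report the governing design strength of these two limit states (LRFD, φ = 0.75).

φR_n ≈ 88.1 kip (base-metal shear rupture governs)

E100XX → F_EXX = 100 ksi.
t_e = 0.707 × 0.3125 = 0.2209 in; L = 9 in.
Weld metal: φR_n = 0.75 × 0.6 × 100 × 0.2209 × 9 = 89.48 kip.
Base metal (shear rupture): φR_n = 0.75 × 0.6 × 58 × 0.375 × 9 = 88.09 kip.
Governing: base-metal shear rupture.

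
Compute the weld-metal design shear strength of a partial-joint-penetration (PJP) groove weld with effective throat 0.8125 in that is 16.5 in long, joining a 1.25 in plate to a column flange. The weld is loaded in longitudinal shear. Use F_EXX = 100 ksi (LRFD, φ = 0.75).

φR_n ≈ 603 kips

Effective throat (given) t_e = 0.8125 in.
A_we = 0.8125 × 16.5 = 13.41 in².
F_nw = 0.6 F_EXX = 60 ksi.
φR_n = 0.75 × 60 × 13.41 = 603.3 kips.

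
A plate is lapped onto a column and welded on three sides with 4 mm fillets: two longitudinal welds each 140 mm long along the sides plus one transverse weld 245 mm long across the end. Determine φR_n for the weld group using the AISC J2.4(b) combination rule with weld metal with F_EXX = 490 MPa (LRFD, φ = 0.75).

φR_n ≈ 378 kN

t_e = 0.707 × 4 = 2.828 mm.
R_nwl = 0.6 × 490 × 2.828 × 280 × 10⁻³ = 232.8 kN (longitudinal, 2 welds).
R_nwt = 0.6 × 490 × 2.828 × 245 × 10⁻³ = 203.7 kN (transverse, base value).
(i) R_nwl + R_nwt = 436.5 kN; (ii) 0.85 R_nwl + 1.5 R_nwt = 503.4 kN.
R_n = max = 503.4 kN [governs: (ii)]; φR_n = 377.6 kN.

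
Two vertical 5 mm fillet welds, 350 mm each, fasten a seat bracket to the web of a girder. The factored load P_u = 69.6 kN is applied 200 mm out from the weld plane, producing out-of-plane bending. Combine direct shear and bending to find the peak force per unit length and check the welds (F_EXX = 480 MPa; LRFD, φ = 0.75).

f_max ≈ 355 N/mm; adequate

L_w = 2 × 350 = 700 mm; section modulus (unit throat) S = 2 × L²/6 = 40830 mm².
Direct shear f_v = P/L_w = 69.6×10³/700 = 99.43 N/mm.
Moment M = P × e = 69.6×10³ × 200 = 13920000 N·mm; bending f_b = M/S = 340.9 N/mm.
f_max = √(f_v² + f_b²) = √(99.43² + 340.9²) = 355.1 N/mm.
φr_n = 0.75 × 0.6 × 480 × (0.707 × 5) = 763.6 N/mm → adequate.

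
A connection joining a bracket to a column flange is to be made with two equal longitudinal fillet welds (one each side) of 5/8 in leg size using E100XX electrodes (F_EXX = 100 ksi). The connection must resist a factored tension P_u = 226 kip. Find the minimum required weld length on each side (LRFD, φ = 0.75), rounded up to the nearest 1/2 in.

Throat t_e = 0.707 × 0.625 = 0.4419 in.
φr_n = 0.75 × 0.6 × 100 × 0.4419 = 19.88 kip/in.
L_req = P_u / φr_n = 226 / 19.88 = 11.37 in total.
Per side: 11.37 / 2 = 5.683 in.
Round up → use L = 6 in on each side.

L = 6 in on each side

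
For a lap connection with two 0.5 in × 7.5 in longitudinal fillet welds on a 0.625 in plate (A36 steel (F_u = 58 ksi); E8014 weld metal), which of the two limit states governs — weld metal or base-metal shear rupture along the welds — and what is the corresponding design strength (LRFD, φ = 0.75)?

φR_n ≈ 191 kips (weld metal governs)

E80XX → F_EXX = 80 ksi.
t_e = 0.707 × 0.5 = 0.3535 in; L = 15 in.
Weld metal: φR_n = 0.75 × 0.6 × 80 × 0.3535 × 15 = 190.9 kips.
Base metal (shear rupture): φR_n = 0.75 × 0.6 × 58 × 0.625 × 15 = 244.7 kips.
Governing: weld metal.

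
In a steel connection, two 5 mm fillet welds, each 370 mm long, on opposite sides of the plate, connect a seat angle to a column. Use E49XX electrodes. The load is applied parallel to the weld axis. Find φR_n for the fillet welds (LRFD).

E49XX → F_EXX = 490 MPa.
Effective throat t_e = 0.707 × 5 = 3.535 mm.
Total length L = 740 mm; A_we = 3.535 × 740 = 2616 mm².
F_nw = 0.6 F_EXX = 0.6 × 490 = 294 MPa.
φR_n = 0.75 × 294 × 2616 × 10⁻³ = 576.8 kN.

φR_n ≈ 577 kN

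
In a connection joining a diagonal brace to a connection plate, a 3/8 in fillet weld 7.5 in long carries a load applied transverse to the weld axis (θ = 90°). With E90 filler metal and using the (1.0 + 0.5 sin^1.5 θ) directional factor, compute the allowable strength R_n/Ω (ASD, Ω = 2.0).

R_n/Ω ≈ 80.5 kip

E90XX → F_EXX = 90 ksi.
t_e = 0.707 × 0.375 = 0.2651 in; A_we = 0.2651 × 7.5 = 1.988 in².
Directional factor: 1.0 + 0.5 sin^1.5(90°) = 1.5.
F_nw = 0.6 × 90 × 1.5 = 81 ksi.
R_n/Ω = (81 × 1.988) / 2.0 = 80.53 kip.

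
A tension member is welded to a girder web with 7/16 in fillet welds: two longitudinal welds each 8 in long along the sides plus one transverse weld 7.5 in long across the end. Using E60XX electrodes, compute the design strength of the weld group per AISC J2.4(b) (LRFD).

E60XX → F_EXX = 60 ksi.
t_e = 0.707 × 0.4375 = 0.3093 in.
R_nwl = 0.6 × 60 × 0.3093 × 16 = 178.2 kip (longitudinal, 2 welds).
R_nwt = 0.6 × 60 × 0.3093 × 7.5 = 83.51 kip (transverse, base value).
(i) R_nwl + R_nwt = 261.7 kip; (ii) 0.85 R_nwl + 1.5 R_nwt = 276.7 kip.
R_n = max = 276.7 kip [governs: (ii)]; φR_n = 207.5 kip.

φR_n ≈ 208 kip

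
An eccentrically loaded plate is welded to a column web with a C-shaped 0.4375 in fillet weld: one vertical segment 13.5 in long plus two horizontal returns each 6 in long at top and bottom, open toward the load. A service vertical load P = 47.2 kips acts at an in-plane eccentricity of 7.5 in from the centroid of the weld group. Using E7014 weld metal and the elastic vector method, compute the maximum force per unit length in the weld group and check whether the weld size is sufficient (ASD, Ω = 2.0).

E70XX → F_EXX = 70 ksi.
Total weld length L_w = 25.5 in. Treat welds as unit-width lines.
Centroid: x̄ = 2×6×3 / 25.5 = 1.412 in from the vertical weld.
Polar moment about centroid: J = I_x + I_y = [13.5³/12 + 2×6×6.75²] + [13.5×1.412² + 2(6³/12 + 6×1.588²)] = 845 in³.
Direct shear f_v = P/L_w = 47.2 / 25.5 = 1.851 kip/in (vertical).
Torsion M = P·e = 47.2 × 7.5 = 354 kip·in.
Critical point at (x, y) = (4.588, 6.75) from centroid. f_tx = M·y/J = 2.828 kip/in; f_ty = M·x/J = 1.922 kip/in.
Resultant f_max = √[f_tx² + (f_v + f_ty)²] = √[2.828² + (1.851 + 1.922)²] = 4.715 kip/in.
Capacity per unit length: r_n/Ω = (1/2.0) × 0.6 × 70 × (0.707 × 0.4375) = 6.496 kip/in.
4.715 ≤ 6.496 → adequate.

f_max ≈ 4.72 kip/in; adequate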